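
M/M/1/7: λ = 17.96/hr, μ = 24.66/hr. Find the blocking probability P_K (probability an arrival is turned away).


ρ = λ/μ = 17.96/24.66 = 0.7283
P_K = (1−ρ)ρ^K/(1−ρ^(K+1)) = (0.2717·0.108691)/(1 − 0.079160)
= 0.029531/0.920840 = 0.032069

Final: 0.032069


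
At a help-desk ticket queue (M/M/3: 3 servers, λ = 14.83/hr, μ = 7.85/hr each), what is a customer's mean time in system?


a = 1.8892; ρ = 0.6297; P₀ = 0.129727
Lq = P₀·a^c·ρ/(c!(1−ρ)²) = 0.66956
Wq = Lq/λ = 0.66956/14.83 = 0.04515 hr
W = Wq + 1/μ = 0.04515 + 0.12739 = 0.17254 hr

Final: 0.17254 hr


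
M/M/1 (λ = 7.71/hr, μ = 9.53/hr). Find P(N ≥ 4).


ρ = 7.71/9.53 = 0.8090
P(N ≥ n) = ρ^n = 0.8090^4 = 0.428396

Final: 0.428396


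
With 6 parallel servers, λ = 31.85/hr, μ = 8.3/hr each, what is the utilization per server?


ρ = λ/(cμ) = 31.85/(6·8.3) = 31.85/49.80 = 0.6396

Final: 0.6396


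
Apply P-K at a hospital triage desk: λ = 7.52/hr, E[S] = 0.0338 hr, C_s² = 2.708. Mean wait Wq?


ρ = λ·E[S] = 7.52·0.0338 = 0.2542
E[S²] = E[S]²(1+C_s²) = 0.0338²·(1+2.708) = 0.004236
Wq = λ·E[S²]/(2(1−ρ)) = 7.52·0.004236/(2·0.7458) = 0.02136 hr

Final: 0.02136 hr


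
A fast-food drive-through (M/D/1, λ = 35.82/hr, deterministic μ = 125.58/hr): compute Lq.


ρ = 35.82/125.58 = 0.2852
M/D/1: Lq = ρ²/(2(1−ρ)) = 0.08136/(2·0.7148) = 0.05691

Final: 0.05691


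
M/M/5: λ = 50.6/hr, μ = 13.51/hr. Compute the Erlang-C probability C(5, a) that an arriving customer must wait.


a = λ/μ = 3.7454; ρ = a/5 = 0.7491
P₀ = 0.018800 (from M/M/c formula)
C(c,a) = [a^c/(c!(1−ρ))]·P₀ = [737.01417/(120·0.2509)]·0.018800
= 24.47655·0.018800 = 0.460158

Final: 0.460158


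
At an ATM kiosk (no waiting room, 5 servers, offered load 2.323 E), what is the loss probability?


B(c,a) = (a^c/c!) / Σ_{k=0}^{c} a^k/k!
a^5/5! = 0.563722
Σ terms (k=0..5): 1.00000 + 2.32300 + 2.69816 + 2.08928 + 1.21335 + 0.56372 = 9.887514
B = 0.563722/9.887514 = 0.057014

Final: 0.057014


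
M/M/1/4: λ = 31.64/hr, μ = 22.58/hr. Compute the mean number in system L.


ρ = 31.64/22.58 = 1.4012
L = ρ[1 − (K+1)ρ^K + Kρ^(K+1)] / [(1−ρ)(1−ρ^(K+1))]
Numerator: 1.4012·(1 − 5·3.855229 + 4·5.402101) = 4.669296
Denominator: (-0.4012)·(-4.402101) = 1.766299
L = 4.669296/1.766299 = 2.6435

Final: 2.6435


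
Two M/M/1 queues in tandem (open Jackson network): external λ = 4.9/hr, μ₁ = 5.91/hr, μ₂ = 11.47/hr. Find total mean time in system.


Each node sees arrival rate λ = 4.9/hr (tandem ⇒ throughput preserved).
W₁ = 1/(μ₁−λ) = 1/(5.91−4.9) = 0.99010 hr
W₂ = 1/(μ₂−λ) = 1/(11.47−4.9) = 0.15221 hr
W_total = W₁ + W₂ = 0.99010 + 0.15221 = 1.14231 hr

Final: 1.14231 hr


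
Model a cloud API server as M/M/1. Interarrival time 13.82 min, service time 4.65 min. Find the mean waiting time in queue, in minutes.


λ = 60/13.82 = 4.3415 /hr
μ = 60/4.65 = 12.9032 /hr
ρ = λ/μ = 4.3415/12.9032 = 0.3365
Wq = ρ/(μ−λ) = 0.3365/(12.9032−4.3415) = 0.03930 hr
In minutes: 0.03930·60 = 2.358 min

Final: 2.358 min


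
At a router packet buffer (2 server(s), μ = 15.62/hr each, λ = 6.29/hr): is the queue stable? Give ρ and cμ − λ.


Total capacity cμ = 2·15.62 = 31.24/hr
ρ = λ/(cμ) = 6.29/31.24 = 0.2013
Stable ⇔ ρ < 1: YES
Spare capacity = cμ − λ = 31.24 − 6.29 = 24.95/hr

Final: ρ = 0.2013; stable; margin = 24.95/hr


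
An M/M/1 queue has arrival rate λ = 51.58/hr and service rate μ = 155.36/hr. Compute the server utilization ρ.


ρ = λ/μ = 51.58/155.36 = 0.3320

Final: 0.3320


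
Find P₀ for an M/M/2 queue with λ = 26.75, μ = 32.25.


a = λ/μ = 26.75/32.25 = 0.8295; ρ = a/c = 0.4147
Σ_{k=0}^{1} a^k/k! (terms k=0..1) = 1.00000 + 0.82946 = 1.82946
Tail: a^2/(2!(1−ρ)) = 0.68800/(2·0.5853) = 0.58776
P₀ = 1/(1.82946 + 0.58776) = 1/2.41722 = 0.413699

Final: 0.413699


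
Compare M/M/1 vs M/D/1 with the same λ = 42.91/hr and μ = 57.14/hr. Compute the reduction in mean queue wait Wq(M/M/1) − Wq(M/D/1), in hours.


ρ = 42.91/57.14 = 0.7510
Wq(M/M/1) = ρ/(μ−λ) = 0.7510/14.23 = 0.05277 hr
Wq(M/D/1) = ρ/(2(μ−λ)) = 0.02639 hr
Savings = 0.05277 − 0.02639 = 0.02639 hr

Final: 0.02639 hr


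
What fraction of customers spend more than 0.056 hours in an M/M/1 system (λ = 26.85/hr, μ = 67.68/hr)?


W ~ Exponential(μ−λ) for M/M/1.
μ − λ = 67.68 − 26.85 = 40.8300
P(W > t) = e^{−(μ−λ)t} = e^{−2.2865} = 0.101624

Final: 0.101624


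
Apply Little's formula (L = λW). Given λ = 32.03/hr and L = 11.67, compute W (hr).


W = L/λ = 11.67/32.03 = 0.3643 hr

Final: 0.3643 hr


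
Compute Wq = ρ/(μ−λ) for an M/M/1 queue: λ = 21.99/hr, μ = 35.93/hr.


ρ = 21.99/35.93 = 0.6120
Wq = ρ/(μ−λ) = 0.6120/(35.93 − 21.99) = 0.6120/13.94 = 0.04390 hr

Final: 0.04390 hr


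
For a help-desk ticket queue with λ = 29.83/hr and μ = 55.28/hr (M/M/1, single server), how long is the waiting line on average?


ρ = 29.83/55.28 = 0.5396
Lq = ρ²/(1−ρ) = 0.2912/0.4604 = 0.6325

Final: 0.6325


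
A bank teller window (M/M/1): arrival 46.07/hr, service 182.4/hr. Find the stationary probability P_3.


ρ = 46.07/182.4 = 0.2526
P_n = (1−ρ)·ρ^n = (1 − 0.2526)·0.2526^3 = 0.7474·0.016113 = 0.012043

Final: 0.012043


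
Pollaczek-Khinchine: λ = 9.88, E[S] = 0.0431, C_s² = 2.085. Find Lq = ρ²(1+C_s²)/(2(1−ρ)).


ρ = λ·E[S] = 9.88·0.0431 = 0.4258
Lq = ρ²(1+C_s²)/(2(1−ρ)) = 0.1813·(1+2.085)/(2·0.5742)
= 0.1813·3.0850/1.1483 = 0.48714

Final: 0.48714


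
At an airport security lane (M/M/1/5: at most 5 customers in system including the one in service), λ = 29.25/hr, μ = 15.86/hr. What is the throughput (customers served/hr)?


ρ = 1.8443; P_K = (1−ρ)ρ^5/(1−ρ^6) = 0.469715
λ_eff = λ(1 − P_K) = 29.25·(1 − 0.469715) = 29.25·0.530285 = 15.5108 /hr

Final: 15.5108 /hr


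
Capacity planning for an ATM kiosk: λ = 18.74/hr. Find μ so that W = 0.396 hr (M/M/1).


W = 1/(μ−λ) ⇒ μ − λ = 1/W = 1/0.396 = 2.5253
μ = λ + 1/W = 18.74 + 2.5253 = 21.2653 per hr

Final: 21.2653 /hr


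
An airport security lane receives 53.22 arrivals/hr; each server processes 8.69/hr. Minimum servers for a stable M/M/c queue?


Stability requires cμ > λ ⇔ c > λ/μ.
λ/μ = 53.22/8.69 = 6.1243
Minimum integer c = ⌊6.1243⌋ + 1 = 7
Check: 7·8.69 = 60.83 > 53.22, while 6·8.69 = 52.14 ≤ 53.22

Final: 7 servers


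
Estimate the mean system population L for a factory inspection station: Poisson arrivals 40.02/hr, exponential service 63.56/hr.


ρ = λ/μ = 40.02/63.56 = 0.6296
L = ρ/(1−ρ) = 0.6296/(1 − 0.6296) = 0.6296/0.3704 = 1.7001

Final: 1.7001


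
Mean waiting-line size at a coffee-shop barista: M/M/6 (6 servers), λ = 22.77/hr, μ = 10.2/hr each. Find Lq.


a = λ/μ = 2.2324; ρ = a/6 = 0.3721
P₀ = 0.106967
Lq = P₀·a^c·ρ / (c!·(1−ρ)²) = 0.106967·123.75910·0.3721/(720·0.39431)
= 0.01735

Final: 0.01735


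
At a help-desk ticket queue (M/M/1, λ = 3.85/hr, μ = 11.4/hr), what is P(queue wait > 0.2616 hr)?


ρ = 3.85/11.4 = 0.3377
P(Wq > t) = ρ·e^{−(μ−λ)t} = 0.3377·e^{−1.9751}
= 0.3377·0.138750 = 0.046859

Final: 0.046859


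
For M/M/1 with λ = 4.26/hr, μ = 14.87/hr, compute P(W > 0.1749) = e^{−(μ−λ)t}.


W ~ Exponential(μ−λ) for M/M/1.
μ − λ = 14.87 − 4.26 = 10.6100
P(W > t) = e^{−(μ−λ)t} = e^{−1.8557} = 0.156345

Final: 0.156345


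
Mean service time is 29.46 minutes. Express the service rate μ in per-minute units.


μ = 1/(service time) in consistent units.
1 minute = 1 min, so μ = 1/29.46 = 0.03394 per minute

Final: 0.03394 /min


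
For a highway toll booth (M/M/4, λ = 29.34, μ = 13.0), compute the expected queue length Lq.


a = λ/μ = 2.2569; ρ = a/4 = 0.5642
P₀ = 0.098033
Lq = P₀·a^c·ρ / (c!·(1−ρ)²) = 0.098033·25.94580·0.5642/(24·0.18989)
= 0.31490

Final: 0.31490


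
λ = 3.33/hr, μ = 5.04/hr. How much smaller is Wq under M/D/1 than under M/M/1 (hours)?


ρ = 3.33/5.04 = 0.6607
Wq(M/M/1) = ρ/(μ−λ) = 0.6607/1.71 = 0.38638 hr
Wq(M/D/1) = ρ/(2(μ−λ)) = 0.19319 hr
Savings = 0.38638 − 0.19319 = 0.19319 hr

Final: 0.19319 hr


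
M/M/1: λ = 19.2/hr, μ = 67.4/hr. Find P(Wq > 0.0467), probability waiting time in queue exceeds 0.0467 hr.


ρ = 19.2/67.4 = 0.2849
P(Wq > t) = ρ·e^{−(μ−λ)t} = 0.2849·e^{−2.2509}
= 0.2849·0.105300 = 0.029996

Final: 0.029996


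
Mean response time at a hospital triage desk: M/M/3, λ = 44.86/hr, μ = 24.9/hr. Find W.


a = 1.8016; ρ = 0.6005; P₀ = 0.145682
Lq = P₀·a^c·ρ/(c!(1−ρ)²) = 0.53434
Wq = Lq/λ = 0.53434/44.86 = 0.01191 hr
W = Wq + 1/μ = 0.01191 + 0.04016 = 0.05207 hr

Final: 0.05207 hr


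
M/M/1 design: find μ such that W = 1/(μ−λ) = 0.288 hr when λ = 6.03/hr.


W = 1/(μ−λ) ⇒ μ − λ = 1/W = 1/0.288 = 3.4722
μ = λ + 1/W = 6.03 + 3.4722 = 9.5022 per hr

Final: 9.5022 /hr


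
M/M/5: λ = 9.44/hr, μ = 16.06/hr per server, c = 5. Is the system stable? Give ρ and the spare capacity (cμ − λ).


Total capacity cμ = 5·16.06 = 80.30/hr
ρ = λ/(cμ) = 9.44/80.30 = 0.1176
Stable ⇔ ρ < 1: YES
Spare capacity = cμ − λ = 80.30 − 9.44 = 70.86/hr

Final: ρ = 0.1176; stable; margin = 70.86/hr


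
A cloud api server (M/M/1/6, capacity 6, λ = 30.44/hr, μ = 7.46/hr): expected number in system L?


ρ = 30.44/7.46 = 4.0804
L = ρ[1 − (K+1)ρ^K + Kρ^(K+1)] / [(1−ρ)(1−ρ^(K+1))]
Numerator: 4.0804·(1 − 7·4615.671835 + 6·18833.920999) = 329269.492847
Denominator: (-3.0804)·(-18832.920999) = 58013.475140
L = 329269.492847/58013.475140 = 5.6757

Final: 5.6757


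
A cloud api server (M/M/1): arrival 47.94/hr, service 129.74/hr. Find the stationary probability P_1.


ρ = 47.94/129.74 = 0.3695
P_n = (1−ρ)·ρ^n = (1 − 0.3695)·0.3695^1 = 0.6305·0.369508 = 0.232972

Final: 0.232972


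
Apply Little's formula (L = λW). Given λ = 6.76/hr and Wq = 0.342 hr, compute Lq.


Lq = λWq = 6.76·0.342 = 2.3119

Final: 2.3119


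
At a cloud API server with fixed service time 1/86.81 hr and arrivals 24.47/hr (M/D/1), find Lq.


ρ = 24.47/86.81 = 0.2819
M/D/1: Lq = ρ²/(2(1−ρ)) = 0.07946/(2·0.7181) = 0.05532

Final: 0.05532


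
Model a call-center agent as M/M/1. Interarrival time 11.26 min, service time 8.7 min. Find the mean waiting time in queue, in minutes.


λ = 60/11.26 = 5.3286 /hr
μ = 60/8.7 = 6.8966 /hr
ρ = λ/μ = 5.3286/6.8966 = 0.7726
Wq = ρ/(μ−λ) = 0.7726/(6.8966−5.3286) = 0.49277 hr
In minutes: 0.49277·60 = 29.566 min

Final: 29.566 min


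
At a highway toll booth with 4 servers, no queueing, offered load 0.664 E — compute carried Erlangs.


B(4,0.664) = 0.004172 (Erlang-B)
Carried load = a(1 − B) = 0.664·(1 − 0.004172) = 0.664·0.995828 = 0.6612 E

Final: 0.6612 Erlangs


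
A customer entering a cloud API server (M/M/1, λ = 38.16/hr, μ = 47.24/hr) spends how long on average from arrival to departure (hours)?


W = 1/(μ−λ) = 1/(47.24 − 38.16) = 1/9.08 = 0.1101 hr

Final: 0.1101 hr


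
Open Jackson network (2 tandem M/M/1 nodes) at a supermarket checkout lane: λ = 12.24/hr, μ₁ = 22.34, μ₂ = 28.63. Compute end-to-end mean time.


Each node sees arrival rate λ = 12.24/hr (tandem ⇒ throughput preserved).
W₁ = 1/(μ₁−λ) = 1/(22.34−12.24) = 0.09901 hr
W₂ = 1/(μ₂−λ) = 1/(28.63−12.24) = 0.06101 hr
W_total = W₁ + W₂ = 0.09901 + 0.06101 = 0.16002 hr

Final: 0.16002 hr


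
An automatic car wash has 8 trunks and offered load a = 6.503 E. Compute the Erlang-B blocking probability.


B(c,a) = (a^c/c!) / Σ_{k=0}^{c} a^k/k!
a^8/8! = 79.321243
Σ terms (k=0..8): 1.00000 + 6.50300 + 21.14450 + 45.83424 + 74.51501 + 96.91422 + 105.03887 + 97.58111 + 79.32124 = 527.852195
B = 79.321243/527.852195 = 0.150272

Final: 0.150272


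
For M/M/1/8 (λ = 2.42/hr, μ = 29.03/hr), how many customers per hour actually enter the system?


ρ = 0.08336; P_K = (1−ρ)ρ^8/(1−ρ^9) = 0.000000002138
λ_eff = λ(1 − P_K) = 2.42·(1 − 0.000000002138) = 2.42·1.000000 = 2.4200 /hr

Final: 2.4200 /hr


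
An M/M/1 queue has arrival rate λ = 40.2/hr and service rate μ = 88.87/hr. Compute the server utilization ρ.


ρ = λ/μ = 40.2/88.87 = 0.4523

Final: 0.4523


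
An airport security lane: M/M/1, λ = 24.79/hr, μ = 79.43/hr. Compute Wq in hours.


ρ = 24.79/79.43 = 0.3121
Wq = ρ/(μ−λ) = 0.3121/(79.43 − 24.79) = 0.3121/54.64 = 0.005712 hr

Final: 0.005712 hr


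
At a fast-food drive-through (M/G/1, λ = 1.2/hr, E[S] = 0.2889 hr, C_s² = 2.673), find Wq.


ρ = λ·E[S] = 1.2·0.2889 = 0.3467
E[S²] = E[S]²(1+C_s²) = 0.2889²·(1+2.673) = 0.306560
Wq = λ·E[S²]/(2(1−ρ)) = 1.2·0.306560/(2·0.6533) = 0.28154 hr

Final: 0.28154 hr


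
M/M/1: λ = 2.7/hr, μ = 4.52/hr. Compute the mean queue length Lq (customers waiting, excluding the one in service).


ρ = 2.7/4.52 = 0.5973
Lq = ρ²/(1−ρ) = 0.3568/0.4027 = 0.8862

Final: 0.8862


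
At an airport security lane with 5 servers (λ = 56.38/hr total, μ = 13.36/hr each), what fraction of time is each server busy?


ρ = λ/(cμ) = 56.38/(5·13.36) = 56.38/66.80 = 0.8440

Final: 0.8440


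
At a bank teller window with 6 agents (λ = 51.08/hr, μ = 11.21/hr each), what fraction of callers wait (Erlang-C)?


a = λ/μ = 4.5566; ρ = a/6 = 0.7594
P₀ = 0.008495 (from M/M/c formula)
C(c,a) = [a^c/(c!(1−ρ))]·P₀ = [8951.00204/(720·0.2406)]·0.008495
= 51.67941·0.008495 = 0.439009

Final: 0.439009


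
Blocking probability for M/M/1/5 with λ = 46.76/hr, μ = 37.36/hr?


ρ = λ/μ = 46.76/37.36 = 1.2516
P_K = (1−ρ)ρ^K/(1−ρ^(K+1)) = (-0.2516·3.071413)/(1 − 3.844199)
= -0.772786/-2.844199 = 0.271706

Final: 0.271706


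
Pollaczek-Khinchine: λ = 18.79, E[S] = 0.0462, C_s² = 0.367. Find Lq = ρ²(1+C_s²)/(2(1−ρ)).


ρ = λ·E[S] = 18.79·0.0462 = 0.8681
Lq = ρ²(1+C_s²)/(2(1−ρ)) = 0.7536·(1+0.367)/(2·0.1319)
= 0.7536·1.3670/0.2638 = 3.90503

Final: 3.90503


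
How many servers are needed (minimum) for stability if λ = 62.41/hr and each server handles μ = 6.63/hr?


Stability requires cμ > λ ⇔ c > λ/μ.
λ/μ = 62.41/6.63 = 9.4133
Minimum integer c = ⌊9.4133⌋ + 1 = 10
Check: 10·6.63 = 66.30 > 62.41, while 9·6.63 = 59.67 ≤ 62.41

Final: 10 servers


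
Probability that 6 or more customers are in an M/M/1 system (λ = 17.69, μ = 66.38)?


ρ = 17.69/66.38 = 0.2665
P(N ≥ n) = ρ^n = 0.2665^6 = 0.0003582

Final: 0.0003582


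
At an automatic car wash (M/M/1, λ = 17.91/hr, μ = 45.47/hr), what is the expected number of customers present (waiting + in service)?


ρ = λ/μ = 17.91/45.47 = 0.3939
L = ρ/(1−ρ) = 0.3939/(1 − 0.3939) = 0.3939/0.6061 = 0.6499

Final: 0.6499


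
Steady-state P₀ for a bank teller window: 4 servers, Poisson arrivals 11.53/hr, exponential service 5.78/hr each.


a = λ/μ = 11.53/5.78 = 1.9948; ρ = a/c = 0.4987
Σ_{k=0}^{3} a^k/k! (terms k=0..3) = 1.00000 + 1.99481 + 1.98963 + 1.32298 = 6.30742
Tail: a^4/(4!(1−ρ)) = 15.83456/(24·0.5013) = 1.31613
P₀ = 1/(6.30742 + 1.31613) = 1/7.62355 = 0.131172

Final: 0.131172


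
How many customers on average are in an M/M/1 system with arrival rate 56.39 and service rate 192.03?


ρ = λ/μ = 56.39/192.03 = 0.2937
L = ρ/(1−ρ) = 0.2937/(1 − 0.2937) = 0.2937/0.7063 = 0.4157

Final: 0.4157


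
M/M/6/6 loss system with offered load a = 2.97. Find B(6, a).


B(c,a) = (a^c/c!) / Σ_{k=0}^{c} a^k/k!
a^6/6! = 0.953249
Σ terms (k=0..6): 1.00000 + 2.97000 + 4.41045 + 4.36635 + 3.24201 + 1.92575 + 0.95325 = 18.867811
B = 0.953249/18.867811 = 0.050522

Final: 0.050522


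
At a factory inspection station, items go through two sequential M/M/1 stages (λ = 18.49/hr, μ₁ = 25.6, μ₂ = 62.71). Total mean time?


Each node sees arrival rate λ = 18.49/hr (tandem ⇒ throughput preserved).
W₁ = 1/(μ₁−λ) = 1/(25.6−18.49) = 0.14065 hr
W₂ = 1/(μ₂−λ) = 1/(62.71−18.49) = 0.02261 hr
W_total = W₁ + W₂ = 0.14065 + 0.02261 = 0.16326 hr

Final: 0.16326 hr


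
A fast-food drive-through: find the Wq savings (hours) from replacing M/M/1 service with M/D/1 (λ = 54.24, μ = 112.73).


ρ = 54.24/112.73 = 0.4811
Wq(M/M/1) = ρ/(μ−λ) = 0.4811/58.49 = 0.008226 hr
Wq(M/D/1) = ρ/(2(μ−λ)) = 0.004113 hr
Savings = 0.008226 − 0.004113 = 0.004113 hr

Final: 0.004113 hr


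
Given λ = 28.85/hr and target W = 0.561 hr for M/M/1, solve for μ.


W = 1/(μ−λ) ⇒ μ − λ = 1/W = 1/0.561 = 1.7825
μ = λ + 1/W = 28.85 + 1.7825 = 30.6325 per hr

Final: 30.6325 /hr


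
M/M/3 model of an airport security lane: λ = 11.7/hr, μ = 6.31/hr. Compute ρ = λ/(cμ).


ρ = λ/(cμ) = 11.7/(3·6.31) = 11.7/18.93 = 0.6181

Final: 0.6181


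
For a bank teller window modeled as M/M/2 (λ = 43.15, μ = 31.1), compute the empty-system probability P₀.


a = λ/μ = 43.15/31.1 = 1.3875; ρ = a/c = 0.6937
Σ_{k=0}^{1} a^k/k! (terms k=0..1) = 1.00000 + 1.38746 = 2.38746
Tail: a^2/(2!(1−ρ)) = 1.92504/(2·0.3063) = 3.14272
P₀ = 1/(2.38746 + 3.14272) = 1/5.53018 = 0.180826

Final: 0.180826


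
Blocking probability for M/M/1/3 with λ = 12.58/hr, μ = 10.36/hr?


ρ = λ/μ = 12.58/10.36 = 1.2143
P_K = (1−ρ)ρ^K/(1−ρ^(K+1)) = (-0.2143·1.790452)/(1 − 2.174120)
= -0.383668/-1.174120 = 0.326771

Final: 0.326771


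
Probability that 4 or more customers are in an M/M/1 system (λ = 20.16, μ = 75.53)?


ρ = 20.16/75.53 = 0.2669
P(N ≥ n) = ρ^n = 0.2669^4 = 0.005076

Final: 0.005076


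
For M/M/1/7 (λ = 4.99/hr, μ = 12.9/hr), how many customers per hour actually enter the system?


ρ = 0.3868; P_K = (1−ρ)ρ^7/(1−ρ^8) = 0.0007950
λ_eff = λ(1 − P_K) = 4.99·(1 − 0.0007950) = 4.99·0.999205 = 4.9860 /hr

Final: 4.9860 /hr


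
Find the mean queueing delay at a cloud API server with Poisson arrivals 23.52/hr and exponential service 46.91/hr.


ρ = 23.52/46.91 = 0.5014
Wq = ρ/(μ−λ) = 0.5014/(46.91 − 23.52) = 0.5014/23.39 = 0.02144 hr

Final: 0.02144 hr


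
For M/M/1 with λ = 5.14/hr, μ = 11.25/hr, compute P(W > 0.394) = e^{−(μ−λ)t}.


W ~ Exponential(μ−λ) for M/M/1.
μ − λ = 11.25 − 5.14 = 6.1100
P(W > t) = e^{−(μ−λ)t} = e^{−2.4073} = 0.090055

Final: 0.090055


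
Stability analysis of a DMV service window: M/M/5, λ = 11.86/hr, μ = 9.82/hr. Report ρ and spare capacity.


Total capacity cμ = 5·9.82 = 49.10/hr
ρ = λ/(cμ) = 11.86/49.10 = 0.2415
Stable ⇔ ρ < 1: YES
Spare capacity = cμ − λ = 49.10 − 11.86 = 37.24/hr

Final: ρ = 0.2415; stable; margin = 37.24/hr


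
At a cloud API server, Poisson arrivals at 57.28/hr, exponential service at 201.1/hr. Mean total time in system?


W = 1/(μ−λ) = 1/(201.1 − 57.28) = 1/143.82 = 0.006953 hr

Final: 0.006953 hr


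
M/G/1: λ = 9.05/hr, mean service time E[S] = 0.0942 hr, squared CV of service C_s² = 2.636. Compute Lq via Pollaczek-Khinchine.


ρ = λ·E[S] = 9.05·0.0942 = 0.8525
Lq = ρ²(1+C_s²)/(2(1−ρ)) = 0.7268·(1+2.636)/(2·0.1475)
= 0.7268·3.6360/0.2950 = 8.95840

Final: 8.95840


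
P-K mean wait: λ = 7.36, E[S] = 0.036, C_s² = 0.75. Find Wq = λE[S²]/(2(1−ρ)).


ρ = λ·E[S] = 7.36·0.036 = 0.2650
E[S²] = E[S]²(1+C_s²) = 0.036²·(1+0.75) = 0.002268
Wq = λ·E[S²]/(2(1−ρ)) = 7.36·0.002268/(2·0.7350) = 0.01135 hr

Final: 0.01135 hr


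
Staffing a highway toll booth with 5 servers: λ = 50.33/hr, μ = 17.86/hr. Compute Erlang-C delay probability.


a = λ/μ = 2.8180; ρ = a/5 = 0.5636
P₀ = 0.057013 (from M/M/c formula)
C(c,a) = [a^c/(c!(1−ρ))]·P₀ = [177.71635/(120·0.4364)]·0.057013
= 3.39365·0.057013 = 0.193483

Final: 0.193483


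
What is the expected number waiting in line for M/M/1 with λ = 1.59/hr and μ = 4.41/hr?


ρ = 1.59/4.41 = 0.3605
Lq = ρ²/(1−ρ) = 0.1300/0.6395 = 0.2033

Final: 0.2033


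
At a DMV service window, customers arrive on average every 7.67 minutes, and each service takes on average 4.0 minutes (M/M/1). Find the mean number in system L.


λ = 60/7.67 = 7.8227 /hr
μ = 60/4.0 = 15.0000 /hr
ρ = λ/μ = 7.8227/15.0000 = 0.5215
L = ρ/(1−ρ) = 0.5215/0.4785 = 1.0899

Final: 1.0899


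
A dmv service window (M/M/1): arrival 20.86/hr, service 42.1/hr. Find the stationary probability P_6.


ρ = 20.86/42.1 = 0.4955
P_n = (1−ρ)·ρ^n = (1 − 0.4955)·0.4955^6 = 0.5045·0.014798 = 0.007466

Final: 0.007466


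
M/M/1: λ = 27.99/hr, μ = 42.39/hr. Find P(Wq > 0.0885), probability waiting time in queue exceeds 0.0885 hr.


ρ = 27.99/42.39 = 0.6603
P(Wq > t) = ρ·e^{−(μ−λ)t} = 0.6603·e^{−1.2744}
= 0.6603·0.279599 = 0.184618

Final: 0.184618


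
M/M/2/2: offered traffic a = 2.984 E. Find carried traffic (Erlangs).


B(2,2.984) = 0.527745 (Erlang-B)
Carried load = a(1 − B) = 2.984·(1 − 0.527745) = 2.984·0.472255 = 1.4092 E

Final: 1.4092 Erlangs


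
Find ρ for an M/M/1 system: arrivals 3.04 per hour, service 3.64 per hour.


ρ = λ/μ = 3.04/3.64 = 0.8352

Final: 0.8352


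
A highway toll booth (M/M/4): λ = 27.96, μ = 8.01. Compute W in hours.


a = 3.4906; ρ = 0.8727; P₀ = 0.015094
Lq = P₀·a^c·ρ/(c!(1−ρ)²) = 5.02497
Wq = Lq/λ = 5.02497/27.96 = 0.17972 hr
W = Wq + 1/μ = 0.17972 + 0.12484 = 0.30456 hr

Final: 0.30456 hr


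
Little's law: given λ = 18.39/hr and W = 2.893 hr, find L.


L = λW = 18.39·2.893 = 53.2023

Final: 53.2023


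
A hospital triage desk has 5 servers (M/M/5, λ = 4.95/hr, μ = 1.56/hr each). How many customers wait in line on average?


a = λ/μ = 3.1731; ρ = a/5 = 0.6346
P₀ = 0.038326
Lq = P₀·a^c·ρ / (c!·(1−ρ)²) = 0.038326·321.66440·0.6346/(120·0.13351)
= 0.48834

Final: 0.48834


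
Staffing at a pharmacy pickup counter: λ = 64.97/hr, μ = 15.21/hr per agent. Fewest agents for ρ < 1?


Stability requires cμ > λ ⇔ c > λ/μ.
λ/μ = 64.97/15.21 = 4.2715
Minimum integer c = ⌊4.2715⌋ + 1 = 5
Check: 5·15.21 = 76.05 > 64.97, while 4·15.21 = 60.84 ≤ 64.97

Final: 5 servers


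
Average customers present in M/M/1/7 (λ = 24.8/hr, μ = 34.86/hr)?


ρ = 24.8/34.86 = 0.7114
L = ρ[1 − (K+1)ρ^K + Kρ^(K+1)] / [(1−ρ)(1−ρ^(K+1))]
Numerator: 0.7114·(1 − 8·0.092230 + 7·0.065614) = 0.513259
Denominator: (0.2886)·(0.934386) = 0.269648
L = 0.513259/0.269648 = 1.9034

Final: 1.9034


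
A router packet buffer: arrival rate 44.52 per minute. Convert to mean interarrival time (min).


Mean interarrival time = 1/λ = 1/44.52 minute = 0.02246 minute
In minutes: 0.02246 × 1 = 0.02246 min

Final: 0.02246 min


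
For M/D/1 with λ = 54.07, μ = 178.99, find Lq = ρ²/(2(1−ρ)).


ρ = 54.07/178.99 = 0.3021
M/D/1: Lq = ρ²/(2(1−ρ)) = 0.09125/(2·0.6979) = 0.06538

Final: 0.06538


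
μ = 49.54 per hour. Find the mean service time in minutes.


Mean service time = 1/μ = 1/49.54 hour = 0.02019 hour
In minutes: 0.02019 × 60 = 1.2111 min

Final: 1.2111 min


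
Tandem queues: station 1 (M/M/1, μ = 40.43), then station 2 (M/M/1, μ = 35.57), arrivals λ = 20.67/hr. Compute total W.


Each node sees arrival rate λ = 20.67/hr (tandem ⇒ throughput preserved).
W₁ = 1/(μ₁−λ) = 1/(40.43−20.67) = 0.05061 hr
W₂ = 1/(μ₂−λ) = 1/(35.57−20.67) = 0.06711 hr
W_total = W₁ + W₂ = 0.05061 + 0.06711 = 0.11772 hr

Final: 0.11772 hr


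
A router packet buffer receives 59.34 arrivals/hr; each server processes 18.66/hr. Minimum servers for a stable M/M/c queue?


Stability requires cμ > λ ⇔ c > λ/μ.
λ/μ = 59.34/18.66 = 3.1801
Minimum integer c = ⌊3.1801⌋ + 1 = 4
Check: 4·18.66 = 74.64 > 59.34, while 3·18.66 = 55.98 ≤ 59.34

Final: 4 servers


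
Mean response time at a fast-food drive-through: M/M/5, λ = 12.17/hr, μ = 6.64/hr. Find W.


a = 1.8328; ρ = 0.3666; P₀ = 0.159212
Lq = P₀·a^c·ρ/(c!(1−ρ)²) = 0.02507
Wq = Lq/λ = 0.02507/12.17 = 0.002060 hr
W = Wq + 1/μ = 0.002060 + 0.15060 = 0.15266 hr

Final: 0.15266 hr


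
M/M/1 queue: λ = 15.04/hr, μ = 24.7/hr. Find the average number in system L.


ρ = λ/μ = 15.04/24.7 = 0.6089
L = ρ/(1−ρ) = 0.6089/(1 − 0.6089) = 0.6089/0.3911 = 1.5569

Final: 1.5569


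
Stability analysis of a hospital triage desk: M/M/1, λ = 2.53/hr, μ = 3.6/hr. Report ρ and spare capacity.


Total capacity cμ = 1·3.6 = 3.60/hr
ρ = λ/(cμ) = 2.53/3.60 = 0.7028
Stable ⇔ ρ < 1: YES
Spare capacity = cμ − λ = 3.60 − 2.53 = 1.07/hr

Final: ρ = 0.7028; stable; margin = 1.07/hr


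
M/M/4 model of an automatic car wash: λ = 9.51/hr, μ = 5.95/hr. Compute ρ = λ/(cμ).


ρ = λ/(cμ) = 9.51/(4·5.95) = 9.51/23.80 = 0.3996

Final: 0.3996


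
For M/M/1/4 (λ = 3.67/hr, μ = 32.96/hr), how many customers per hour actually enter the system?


ρ = 0.1113; P_K = (1−ρ)ρ^4/(1−ρ^5) = 0.0001366
λ_eff = λ(1 − P_K) = 3.67·(1 − 0.0001366) = 3.67·0.999863 = 3.6695 /hr

Final: 3.6695 /hr


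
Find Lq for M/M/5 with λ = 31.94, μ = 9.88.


a = λ/μ = 3.2328; ρ = a/5 = 0.6466
P₀ = 0.035759
Lq = P₀·a^c·ρ / (c!·(1−ρ)²) = 0.035759·353.09359·0.6466/(120·0.12492)
= 0.54458

Final: 0.54458


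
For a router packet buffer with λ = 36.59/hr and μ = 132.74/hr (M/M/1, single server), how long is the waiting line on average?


ρ = 36.59/132.74 = 0.2757
Lq = ρ²/(1−ρ) = 0.07598/0.7243 = 0.1049

Final: 0.1049


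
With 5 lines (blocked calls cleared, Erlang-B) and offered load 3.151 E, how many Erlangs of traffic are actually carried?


B(5,3.151) = 0.123114 (Erlang-B)
Carried load = a(1 − B) = 3.151·(1 − 0.123114) = 3.151·0.876886 = 2.7631 E

Final: 2.7631 Erlangs


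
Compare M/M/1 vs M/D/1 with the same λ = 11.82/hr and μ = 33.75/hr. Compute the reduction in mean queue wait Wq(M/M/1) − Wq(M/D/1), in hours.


ρ = 11.82/33.75 = 0.3502
Wq(M/M/1) = ρ/(μ−λ) = 0.3502/21.93 = 0.01597 hr
Wq(M/D/1) = ρ/(2(μ−λ)) = 0.007985 hr
Savings = 0.01597 − 0.007985 = 0.007985 hr

Final: 0.007985 hr


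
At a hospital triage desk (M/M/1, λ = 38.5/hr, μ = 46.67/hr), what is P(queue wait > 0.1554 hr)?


ρ = 38.5/46.67 = 0.8249
P(Wq > t) = ρ·e^{−(μ−λ)t} = 0.8249·e^{−1.2696}
= 0.8249·0.280939 = 0.231758

Final: 0.231758


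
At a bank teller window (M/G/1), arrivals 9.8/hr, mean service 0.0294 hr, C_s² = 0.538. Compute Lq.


ρ = λ·E[S] = 9.8·0.0294 = 0.2881
Lq = ρ²(1+C_s²)/(2(1−ρ)) = 0.08301·(1+0.538)/(2·0.7119)
= 0.08301·1.5380/1.4238 = 0.08967

Final: 0.08967


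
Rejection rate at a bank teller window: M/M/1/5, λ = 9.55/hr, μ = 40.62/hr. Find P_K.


ρ = λ/μ = 9.55/40.62 = 0.2351
P_K = (1−ρ)ρ^K/(1−ρ^(K+1)) = (0.7649·0.0007183)/(1 − 0.0001689)
= 0.0005494/0.999831 = 0.0005495

Final: 0.0005495


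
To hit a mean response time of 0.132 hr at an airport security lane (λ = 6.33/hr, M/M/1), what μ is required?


W = 1/(μ−λ) ⇒ μ − λ = 1/W = 1/0.132 = 7.5758
μ = λ + 1/W = 6.33 + 7.5758 = 13.9058 per hr

Final: 13.9058 /hr


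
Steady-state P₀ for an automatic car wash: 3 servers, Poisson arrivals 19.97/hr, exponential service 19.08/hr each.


a = λ/μ = 19.97/19.08 = 1.0466; ρ = a/c = 0.3489
Σ_{k=0}^{2} a^k/k! (terms k=0..2) = 1.00000 + 1.04665 + 0.54773 = 2.59438
Tail: a^3/(3!(1−ρ)) = 1.14657/(6·0.6511) = 0.29349
P₀ = 1/(2.59438 + 0.29349) = 1/2.88787 = 0.346276

Final: 0.346276


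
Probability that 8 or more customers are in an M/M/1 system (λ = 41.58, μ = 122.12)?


ρ = 41.58/122.12 = 0.3405
P(N ≥ n) = ρ^n = 0.3405^8 = 0.0001806

Final: 0.0001806


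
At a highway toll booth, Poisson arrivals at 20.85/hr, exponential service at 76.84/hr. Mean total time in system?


W = 1/(μ−λ) = 1/(76.84 − 20.85) = 1/55.99 = 0.01786 hr

Final: 0.01786 hr


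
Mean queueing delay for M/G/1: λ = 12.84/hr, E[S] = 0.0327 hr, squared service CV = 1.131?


ρ = λ·E[S] = 12.84·0.0327 = 0.4199
E[S²] = E[S]²(1+C_s²) = 0.0327²·(1+1.131) = 0.002279
Wq = λ·E[S²]/(2(1−ρ)) = 12.84·0.002279/(2·0.5801) = 0.02522 hr

Final: 0.02522 hr


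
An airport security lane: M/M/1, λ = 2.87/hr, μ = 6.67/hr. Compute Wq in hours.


ρ = 2.87/6.67 = 0.4303
Wq = ρ/(μ−λ) = 0.4303/(6.67 − 2.87) = 0.4303/3.80 = 0.1132 hr

Final: 0.1132 hr


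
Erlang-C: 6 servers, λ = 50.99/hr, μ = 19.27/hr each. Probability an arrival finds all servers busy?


a = λ/μ = 2.6461; ρ = a/6 = 0.4410
P₀ = 0.070366 (from M/M/c formula)
C(c,a) = [a^c/(c!(1−ρ))]·P₀ = [343.25730/(720·0.5590)]·0.070366
= 0.85288·0.070366 = 0.060013

Final: 0.060013


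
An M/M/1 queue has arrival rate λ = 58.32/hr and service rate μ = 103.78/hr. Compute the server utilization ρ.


ρ = λ/μ = 58.32/103.78 = 0.5620

Final: 0.5620


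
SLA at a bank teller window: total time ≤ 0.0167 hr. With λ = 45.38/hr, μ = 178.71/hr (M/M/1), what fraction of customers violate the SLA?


W ~ Exponential(μ−λ) for M/M/1.
μ − λ = 178.71 − 45.38 = 133.3300
P(W > t) = e^{−(μ−λ)t} = e^{−2.2266} = 0.107893

Final: 0.107893


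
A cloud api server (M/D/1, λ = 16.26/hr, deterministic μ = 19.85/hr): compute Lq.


ρ = 16.26/19.85 = 0.8191
M/D/1: Lq = ρ²/(2(1−ρ)) = 0.6710/(2·0.1809) = 1.85505

Final: 1.85505


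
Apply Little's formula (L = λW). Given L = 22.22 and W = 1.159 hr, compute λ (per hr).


λ = L/W = 22.22/1.159 = 19.1717 /hr

Final: 19.1717 /hr


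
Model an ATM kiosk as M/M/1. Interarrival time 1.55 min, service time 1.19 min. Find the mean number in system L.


λ = 60/1.55 = 38.7097 /hr
μ = 60/1.19 = 50.4202 /hr
ρ = λ/μ = 38.7097/50.4202 = 0.7677
L = ρ/(1−ρ) = 0.7677/0.2323 = 3.3056

Final: 3.3056


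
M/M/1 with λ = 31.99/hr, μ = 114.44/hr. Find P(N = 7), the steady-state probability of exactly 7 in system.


ρ = 31.99/114.44 = 0.2795
P_n = (1−ρ)·ρ^n = (1 − 0.2795)·0.2795^7 = 0.7205·0.0001334 = 0.00009609

Final: 0.00009609


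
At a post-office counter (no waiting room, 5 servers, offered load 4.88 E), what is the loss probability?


B(c,a) = (a^c/c!) / Σ_{k=0}^{c} a^k/k!
a^5/5! = 23.063110
Σ terms (k=0..5): 1.00000 + 4.88000 + 11.90720 + 19.36905 + 23.63024 + 23.06311 = 83.849590
B = 23.063110/83.849590 = 0.275053

Final: 0.275053


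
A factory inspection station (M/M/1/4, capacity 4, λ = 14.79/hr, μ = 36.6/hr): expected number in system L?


ρ = 14.79/36.6 = 0.4041
L = ρ[1 − (K+1)ρ^K + Kρ^(K+1)] / [(1−ρ)(1−ρ^(K+1))]
Numerator: 0.4041·(1 − 5·0.026665 + 4·0.010775) = 0.367638
Denominator: (0.5959)·(0.989225) = 0.589481
L = 0.367638/0.589481 = 0.6237

Final: 0.6237


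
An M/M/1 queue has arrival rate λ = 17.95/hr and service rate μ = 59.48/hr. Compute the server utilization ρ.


ρ = λ/μ = 17.95/59.48 = 0.3018

Final: 0.3018


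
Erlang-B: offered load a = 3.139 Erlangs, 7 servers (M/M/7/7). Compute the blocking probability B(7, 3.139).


B(c,a) = (a^c/c!) / Σ_{k=0}^{c} a^k/k!
a^7/7! = 0.595811
Σ terms (k=0..7): 1.00000 + 3.13900 + 4.92666 + 5.15493 + 4.04533 + 2.53966 + 1.32866 + 0.59581 = 22.730055
B = 0.595811/22.730055 = 0.026212

Final: 0.026212


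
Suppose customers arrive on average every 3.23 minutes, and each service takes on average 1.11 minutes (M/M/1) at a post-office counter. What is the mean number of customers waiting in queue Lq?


λ = 60/3.23 = 18.5759 /hr
μ = 60/1.11 = 54.0541 /hr
ρ = λ/μ = 18.5759/54.0541 = 0.3437
Lq = ρ²/(1−ρ) = 0.1181/0.6563 = 0.1799

Final: 0.1799


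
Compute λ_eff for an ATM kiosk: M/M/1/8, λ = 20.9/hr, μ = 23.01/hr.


ρ = 0.9083; P_K = (1−ρ)ρ^8/(1−ρ^9) = 0.073345
λ_eff = λ(1 − P_K) = 20.9·(1 − 0.073345) = 20.9·0.926655 = 19.3671 /hr

Final: 19.3671 /hr


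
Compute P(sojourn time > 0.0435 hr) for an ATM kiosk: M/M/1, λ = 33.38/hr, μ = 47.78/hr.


W ~ Exponential(μ−λ) for M/M/1.
μ − λ = 47.78 − 33.38 = 14.4000
P(W > t) = e^{−(μ−λ)t} = e^{−0.6264} = 0.534513

Final: 0.534513


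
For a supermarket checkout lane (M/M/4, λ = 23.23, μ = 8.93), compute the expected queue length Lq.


a = λ/μ = 2.6013; ρ = a/4 = 0.6503
P₀ = 0.065039
Lq = P₀·a^c·ρ / (c!·(1−ρ)²) = 0.065039·45.79215·0.6503/(24·0.12226)
= 0.66007

Final: 0.66007


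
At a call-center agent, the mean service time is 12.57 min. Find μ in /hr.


μ = 1/(service time) in consistent units.
1 hour = 60 min, so μ = 60/12.57 = 4.7733 per hour

Final: 4.7733 /hr


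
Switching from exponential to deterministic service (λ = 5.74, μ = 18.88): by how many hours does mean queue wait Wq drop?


ρ = 5.74/18.88 = 0.3040
Wq(M/M/1) = ρ/(μ−λ) = 0.3040/13.14 = 0.02314 hr
Wq(M/D/1) = ρ/(2(μ−λ)) = 0.01157 hr
Savings = 0.02314 − 0.01157 = 0.01157 hr

Final: 0.01157 hr


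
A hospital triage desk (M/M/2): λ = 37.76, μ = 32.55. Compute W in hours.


a = 1.1601; ρ = 0.5800; P₀ = 0.265798
Lq = P₀·a^c·ρ/(c!(1−ρ)²) = 0.58817
Wq = Lq/λ = 0.58817/37.76 = 0.01558 hr
W = Wq + 1/μ = 0.01558 + 0.03072 = 0.04630 hr

Final: 0.04630 hr


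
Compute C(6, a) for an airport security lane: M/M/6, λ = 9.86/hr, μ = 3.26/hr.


a = λ/μ = 3.0245; ρ = a/6 = 0.5041
P₀ = 0.047733 (from M/M/c formula)
C(c,a) = [a^c/(c!(1−ρ))]·P₀ = [765.51885/(720·0.4959)]·0.047733
= 2.14398·0.047733 = 0.102339

Final: 0.102339


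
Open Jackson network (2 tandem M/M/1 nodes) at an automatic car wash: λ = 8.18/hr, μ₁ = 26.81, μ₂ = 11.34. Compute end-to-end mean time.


Each node sees arrival rate λ = 8.18/hr (tandem ⇒ throughput preserved).
W₁ = 1/(μ₁−λ) = 1/(26.81−8.18) = 0.05368 hr
W₂ = 1/(μ₂−λ) = 1/(11.34−8.18) = 0.31646 hr
W_total = W₁ + W₂ = 0.05368 + 0.31646 = 0.37013 hr

Final: 0.37013 hr


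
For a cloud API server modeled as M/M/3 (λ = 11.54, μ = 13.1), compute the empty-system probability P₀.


a = λ/μ = 11.54/13.1 = 0.8809; ρ = a/c = 0.2936
Σ_{k=0}^{2} a^k/k! (terms k=0..2) = 1.00000 + 0.88092 + 0.38801 = 2.26892
Tail: a^3/(3!(1−ρ)) = 0.68360/(6·0.7064) = 0.16130
P₀ = 1/(2.26892 + 0.16130) = 1/2.43022 = 0.411486

Final: 0.411486


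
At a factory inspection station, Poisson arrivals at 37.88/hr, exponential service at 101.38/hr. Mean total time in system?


W = 1/(μ−λ) = 1/(101.38 − 37.88) = 1/63.50 = 0.01575 hr

Final: 0.01575 hr


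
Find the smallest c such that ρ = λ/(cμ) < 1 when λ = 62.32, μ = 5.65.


Stability requires cμ > λ ⇔ c > λ/μ.
λ/μ = 62.32/5.65 = 11.0301
Minimum integer c = ⌊11.0301⌋ + 1 = 12
Check: 12·5.65 = 67.80 > 62.32, while 11·5.65 = 62.15 ≤ 62.32

Final: 12 servers


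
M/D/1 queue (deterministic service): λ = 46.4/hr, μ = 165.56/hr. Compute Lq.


ρ = 46.4/165.56 = 0.2803
M/D/1: Lq = ρ²/(2(1−ρ)) = 0.07855/(2·0.7197) = 0.05457

Final: 0.05457


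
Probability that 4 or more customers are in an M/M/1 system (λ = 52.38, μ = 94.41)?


ρ = 52.38/94.41 = 0.5548
P(N ≥ n) = ρ^n = 0.5548^4 = 0.094752

Final: 0.094752


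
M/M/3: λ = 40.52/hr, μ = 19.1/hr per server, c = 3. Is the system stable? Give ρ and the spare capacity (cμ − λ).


Total capacity cμ = 3·19.1 = 57.30/hr
ρ = λ/(cμ) = 40.52/57.30 = 0.7072
Stable ⇔ ρ < 1: YES
Spare capacity = cμ − λ = 57.30 − 40.52 = 16.78/hr

Final: ρ = 0.7072; stable; margin = 16.78/hr


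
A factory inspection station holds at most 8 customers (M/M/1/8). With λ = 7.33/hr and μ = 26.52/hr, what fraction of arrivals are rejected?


ρ = λ/μ = 7.33/26.52 = 0.2764
P_K = (1−ρ)ρ^K/(1−ρ^(K+1)) = (0.7236·0.00003406)/(1 − 0.000009414)
= 0.00002465/0.999991 = 0.00002465

Final: 0.00002465


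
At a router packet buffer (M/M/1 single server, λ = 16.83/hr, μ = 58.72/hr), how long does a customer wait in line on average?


ρ = 16.83/58.72 = 0.2866
Wq = ρ/(μ−λ) = 0.2866/(58.72 − 16.83) = 0.2866/41.89 = 0.006842 hr

Final: 0.006842 hr


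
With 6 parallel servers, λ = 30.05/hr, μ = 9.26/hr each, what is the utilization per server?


ρ = λ/(cμ) = 30.05/(6·9.26) = 30.05/55.56 = 0.5409

Final: 0.5409


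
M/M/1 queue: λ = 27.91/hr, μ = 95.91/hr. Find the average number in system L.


ρ = λ/μ = 27.91/95.91 = 0.2910
L = ρ/(1−ρ) = 0.2910/(1 − 0.2910) = 0.2910/0.7090 = 0.4104

Final: 0.4104


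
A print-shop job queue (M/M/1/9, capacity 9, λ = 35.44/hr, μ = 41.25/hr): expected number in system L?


ρ = 35.44/41.25 = 0.8592
L = ρ[1 − (K+1)ρ^K + Kρ^(K+1)] / [(1−ρ)(1−ρ^(K+1))]
Numerator: 0.8592·(1 − 10·0.255051 + 9·0.219128) = 0.362249
Denominator: (0.1408)·(0.780872) = 0.109985
L = 0.362249/0.109985 = 3.2936

Final: 3.2936


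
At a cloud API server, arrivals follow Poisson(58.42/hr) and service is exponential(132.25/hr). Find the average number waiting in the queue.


ρ = 58.42/132.25 = 0.4417
Lq = ρ²/(1−ρ) = 0.1951/0.5583 = 0.3495

Final: 0.3495


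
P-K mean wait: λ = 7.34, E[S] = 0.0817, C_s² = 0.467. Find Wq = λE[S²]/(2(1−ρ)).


ρ = λ·E[S] = 7.34·0.0817 = 0.5997
E[S²] = E[S]²(1+C_s²) = 0.0817²·(1+0.467) = 0.009792
Wq = λ·E[S²]/(2(1−ρ)) = 7.34·0.009792/(2·0.4003) = 0.08977 hr

Final: 0.08977 hr


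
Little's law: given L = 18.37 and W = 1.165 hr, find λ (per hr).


λ = L/W = 18.37/1.165 = 15.7682 /hr

Final: 15.7682 /hr


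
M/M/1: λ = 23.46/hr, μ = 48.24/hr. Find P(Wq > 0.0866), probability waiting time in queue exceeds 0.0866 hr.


ρ = 23.46/48.24 = 0.4863
P(Wq > t) = ρ·e^{−(μ−λ)t} = 0.4863·e^{−2.1459}
= 0.4863·0.116957 = 0.056878

Final: 0.056878


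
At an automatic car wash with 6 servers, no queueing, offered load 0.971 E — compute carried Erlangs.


B(6,0.971) = 0.0004409 (Erlang-B)
Carried load = a(1 − B) = 0.971·(1 − 0.0004409) = 0.971·0.999559 = 0.9706 E

Final: 0.9706 Erlangs


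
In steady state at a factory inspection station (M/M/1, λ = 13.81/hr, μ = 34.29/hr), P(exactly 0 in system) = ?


ρ = 13.81/34.29 = 0.4027
P_n = (1−ρ)·ρ^n = (1 − 0.4027)·0.4027^0 = 0.5973·1.000000 = 0.597259

Final: 0.597259


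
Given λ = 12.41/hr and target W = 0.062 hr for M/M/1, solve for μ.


W = 1/(μ−λ) ⇒ μ − λ = 1/W = 1/0.062 = 16.1290
μ = λ + 1/W = 12.41 + 16.1290 = 28.5390 per hr

Final: 28.5390 /hr


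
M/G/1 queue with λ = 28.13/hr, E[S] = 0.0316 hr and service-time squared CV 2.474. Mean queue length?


ρ = λ·E[S] = 28.13·0.0316 = 0.8889
Lq = ρ²(1+C_s²)/(2(1−ρ)) = 0.7902·(1+2.474)/(2·0.1111)
= 0.7902·3.4740/0.2222 = 12.35466

Final: 12.35466


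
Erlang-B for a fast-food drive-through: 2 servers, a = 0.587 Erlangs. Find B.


B(c,a) = (a^c/c!) / Σ_{k=0}^{c} a^k/k!
a^2/2! = 0.172284
Σ terms (k=0..2): 1.00000 + 0.58700 + 0.17228 = 1.759284
B = 0.172284/1.759284 = 0.097929

Final: 0.097929


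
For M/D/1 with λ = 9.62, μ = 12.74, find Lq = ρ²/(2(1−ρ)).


ρ = 9.62/12.74 = 0.7551
M/D/1: Lq = ρ²/(2(1−ρ)) = 0.5702/(2·0.2449) = 1.16412

Final: 1.16412


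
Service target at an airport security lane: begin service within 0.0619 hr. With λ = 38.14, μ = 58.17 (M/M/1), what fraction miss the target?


ρ = 38.14/58.17 = 0.6557
P(Wq > t) = ρ·e^{−(μ−λ)t} = 0.6557·e^{−1.2399}
= 0.6557·0.289426 = 0.189766

Final: 0.189766


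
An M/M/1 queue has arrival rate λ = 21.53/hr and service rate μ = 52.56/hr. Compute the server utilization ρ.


ρ = λ/μ = 21.53/52.56 = 0.4096

Final: 0.4096
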